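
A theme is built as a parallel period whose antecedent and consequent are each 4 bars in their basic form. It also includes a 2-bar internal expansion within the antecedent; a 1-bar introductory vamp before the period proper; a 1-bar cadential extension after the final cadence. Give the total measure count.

Basic parallel period: 4 + 4 = 8 bars.
8 (basic form) + 2 (internal expansion) + 1 (introduction) + 1 (cadential extension) = 12.

12 measures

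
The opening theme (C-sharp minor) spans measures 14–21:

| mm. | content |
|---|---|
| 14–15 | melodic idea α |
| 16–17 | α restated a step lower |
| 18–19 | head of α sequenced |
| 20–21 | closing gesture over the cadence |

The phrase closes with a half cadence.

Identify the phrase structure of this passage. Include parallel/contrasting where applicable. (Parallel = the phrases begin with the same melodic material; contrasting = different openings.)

sentence

Basic idea (mm. 14–15) + its repetition (measures 16–17) form the presentation; fragmentation and cadence (mm. 18–21) form the continuation — the 8-bar whole is a sentence.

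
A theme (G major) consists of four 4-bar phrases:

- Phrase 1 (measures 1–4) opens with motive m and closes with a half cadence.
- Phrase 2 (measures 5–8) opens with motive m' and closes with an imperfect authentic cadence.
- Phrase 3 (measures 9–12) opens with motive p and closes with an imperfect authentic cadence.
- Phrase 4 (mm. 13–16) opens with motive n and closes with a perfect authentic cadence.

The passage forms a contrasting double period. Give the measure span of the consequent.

measures 9–16

In a double period the first pair of phrases (ending imperfect authentic cadence) is the large antecedent and the second pair (ending perfect authentic cadence) is the large consequent; the consequent is measures 9–16.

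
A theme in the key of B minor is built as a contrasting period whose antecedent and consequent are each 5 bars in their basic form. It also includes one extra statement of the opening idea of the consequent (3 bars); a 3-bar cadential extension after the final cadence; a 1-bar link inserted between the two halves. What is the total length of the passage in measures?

Basic contrasting period: 5 + 5 = 10 bars.
10 (basic form) + 3 (extra statement) + 3 (cadential extension) + 1 (link) = 17.

17 measures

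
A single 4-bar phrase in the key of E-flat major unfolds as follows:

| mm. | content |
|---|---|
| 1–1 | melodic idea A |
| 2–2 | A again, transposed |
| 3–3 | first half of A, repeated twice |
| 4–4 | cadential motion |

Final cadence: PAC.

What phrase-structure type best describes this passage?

Basic idea (m. 1) + its repetition (bar 2) form the presentation; fragmentation and cadence (mm. 3–4) form the continuation — the 4-bar whole is a sentence.

sentence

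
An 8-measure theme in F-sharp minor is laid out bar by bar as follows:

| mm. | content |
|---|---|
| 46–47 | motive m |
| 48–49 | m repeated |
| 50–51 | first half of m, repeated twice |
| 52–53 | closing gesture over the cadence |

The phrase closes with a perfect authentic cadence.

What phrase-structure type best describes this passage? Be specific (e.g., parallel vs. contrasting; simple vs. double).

Basic idea (mm. 46–47) + its repetition (mm. 48–49) form the presentation; fragmentation and cadence (mm. 50-53) form the continuation — the 8-bar whole is a sentence.

sentence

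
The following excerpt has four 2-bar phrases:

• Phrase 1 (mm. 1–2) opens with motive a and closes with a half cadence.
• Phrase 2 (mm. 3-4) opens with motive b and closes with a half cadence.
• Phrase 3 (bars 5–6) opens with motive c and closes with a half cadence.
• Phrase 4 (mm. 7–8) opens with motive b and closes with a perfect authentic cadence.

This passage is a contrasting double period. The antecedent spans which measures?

In a double period the four phrases pair into a large antecedent (phrases 1–2, ending half cadence) and a large consequent (phrases 3–4, ending perfect authentic cadence). The antecedent spans mm. 1-4.

measures 1–4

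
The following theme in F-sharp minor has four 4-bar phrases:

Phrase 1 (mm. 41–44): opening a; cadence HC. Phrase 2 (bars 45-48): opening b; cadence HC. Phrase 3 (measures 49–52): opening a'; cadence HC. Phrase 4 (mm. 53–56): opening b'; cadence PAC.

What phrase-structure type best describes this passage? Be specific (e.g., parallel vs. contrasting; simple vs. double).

Four phrases in two halves: the first half (measures 41–48) ends with a half cadence, the second (mm. 49–56) with a perfect authentic cadence — a large antecedent–consequent pair, i.e. a double period.
Phrase 3 begins with the same material as phrase 1, making it parallel.

parallel double period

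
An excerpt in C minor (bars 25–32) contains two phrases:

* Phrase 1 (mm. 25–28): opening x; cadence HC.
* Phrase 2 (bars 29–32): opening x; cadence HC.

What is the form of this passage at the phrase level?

Both phrases have the same opening (x) and the same cadence (half cadence): the second is a restatement, not a consequent, so this is a repeated phrase rather than a period.

repeated phrase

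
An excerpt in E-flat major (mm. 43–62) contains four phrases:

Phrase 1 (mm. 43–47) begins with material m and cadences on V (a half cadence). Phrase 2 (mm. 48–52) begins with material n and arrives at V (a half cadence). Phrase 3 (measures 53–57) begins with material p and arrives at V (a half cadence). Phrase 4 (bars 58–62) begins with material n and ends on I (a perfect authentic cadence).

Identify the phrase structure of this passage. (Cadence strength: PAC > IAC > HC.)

contrasting double period

Four phrases in two halves: the first half (measures 43-52) ends with a half cadence, the second (mm. 53-62) with a perfect authentic cadence — a large antecedent–consequent pair, i.e. a double period.
Phrase 3 begins with different material from phrase 1, making it contrasting.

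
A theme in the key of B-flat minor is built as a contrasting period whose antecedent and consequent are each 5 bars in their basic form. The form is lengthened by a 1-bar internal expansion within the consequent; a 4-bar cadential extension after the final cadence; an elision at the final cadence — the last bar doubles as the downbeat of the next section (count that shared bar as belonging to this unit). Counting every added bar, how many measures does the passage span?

15 measures

Basic contrasting period: 5 + 5 = 10 bars.
10 (basic form) + 1 (internal expansion) + 4 (cadential extension) = 15.
The elision shares a bar with the next section but does not change this unit's count.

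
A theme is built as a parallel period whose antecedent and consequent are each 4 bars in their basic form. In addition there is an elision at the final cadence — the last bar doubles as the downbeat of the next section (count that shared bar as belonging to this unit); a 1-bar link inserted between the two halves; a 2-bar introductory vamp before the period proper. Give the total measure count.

11 measures

Basic parallel period: 4 + 4 = 8 bars.
8 (basic form) + 1 (link) + 2 (introduction) = 11.
The elision shares a bar with the next section but does not change this unit's count.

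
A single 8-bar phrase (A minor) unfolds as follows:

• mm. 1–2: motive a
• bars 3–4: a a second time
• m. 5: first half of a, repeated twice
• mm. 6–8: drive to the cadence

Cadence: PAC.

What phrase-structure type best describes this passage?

Basic idea (bars 1-2) + its repetition (measures 3–4) form the presentation; fragmentation and cadence (mm. 5-8) form the continuation — the 8-bar whole is a sentence.

sentence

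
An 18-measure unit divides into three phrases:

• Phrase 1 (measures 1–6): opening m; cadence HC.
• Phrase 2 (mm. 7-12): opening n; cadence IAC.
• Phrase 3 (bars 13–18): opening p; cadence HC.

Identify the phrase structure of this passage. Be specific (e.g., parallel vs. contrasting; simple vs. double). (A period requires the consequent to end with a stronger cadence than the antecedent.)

The final phrase closes with a half cadence, which is not stronger than the preceding imperfect authentic cadence; the 3 phrases lack an overall antecedent–consequent design and so form a phrase group.

phrase group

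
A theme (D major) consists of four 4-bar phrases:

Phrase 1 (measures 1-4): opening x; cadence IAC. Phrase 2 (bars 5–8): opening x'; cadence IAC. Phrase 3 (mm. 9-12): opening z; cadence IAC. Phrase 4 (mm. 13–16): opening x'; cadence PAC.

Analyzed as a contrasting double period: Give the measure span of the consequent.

measures 9–16

In a double period the four phrases pair into a large antecedent (phrases 1–2, ending imperfect authentic cadence) and a large consequent (phrases 3–4, ending perfect authentic cadence). The consequent spans mm. 9–16.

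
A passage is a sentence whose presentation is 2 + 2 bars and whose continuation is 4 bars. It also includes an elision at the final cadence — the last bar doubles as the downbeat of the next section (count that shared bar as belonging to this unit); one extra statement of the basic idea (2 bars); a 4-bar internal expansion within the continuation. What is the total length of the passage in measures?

Basic sentence: 2 + 2 + 4 = 8 bars.
8 (basic form) + 2 (extra statement) + 4 (internal expansion) = 14.
The elision shares a bar with the next section but does not change this unit's count.

14 measures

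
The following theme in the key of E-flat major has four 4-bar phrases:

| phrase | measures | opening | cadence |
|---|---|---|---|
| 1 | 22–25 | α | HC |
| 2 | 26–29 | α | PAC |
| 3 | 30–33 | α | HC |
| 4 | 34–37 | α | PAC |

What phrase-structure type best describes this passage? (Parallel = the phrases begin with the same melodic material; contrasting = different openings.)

repeated period

The cadence pattern HC–PAC–HC–PAC is weak–strong twice, and phrases 3–4 restate phrases 1–2: a period heard twice, not a double period (which would end weakly at phrase 2).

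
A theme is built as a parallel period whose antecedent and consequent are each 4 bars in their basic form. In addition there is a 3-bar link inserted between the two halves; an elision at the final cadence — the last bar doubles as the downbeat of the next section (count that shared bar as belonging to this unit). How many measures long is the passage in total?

11 measures

Basic parallel period: 4 + 4 = 8 bars.
8 (basic form) + 3 (link) = 11.
The elision shares a bar with the next section but does not change this unit's count.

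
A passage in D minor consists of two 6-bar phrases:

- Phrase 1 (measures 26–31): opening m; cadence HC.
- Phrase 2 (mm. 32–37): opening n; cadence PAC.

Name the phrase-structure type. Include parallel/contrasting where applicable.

Phrase 1 ends with a half cadence (weaker) and phrase 2 with a perfect authentic cadence (stronger): antecedent + consequent = a period.
The two phrases open with different material (m / n), so the period is contrasting.

contrasting period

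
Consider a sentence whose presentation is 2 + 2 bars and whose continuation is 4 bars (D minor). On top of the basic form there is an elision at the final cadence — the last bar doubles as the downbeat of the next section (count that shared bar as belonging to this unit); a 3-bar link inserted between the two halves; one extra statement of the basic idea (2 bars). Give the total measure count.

13 measures

Basic sentence: 2 + 2 + 4 = 8 bars.
8 (basic form) + 3 (link) + 2 (extra statement) = 13.
The elision shares a bar with the next section but does not change this unit's count.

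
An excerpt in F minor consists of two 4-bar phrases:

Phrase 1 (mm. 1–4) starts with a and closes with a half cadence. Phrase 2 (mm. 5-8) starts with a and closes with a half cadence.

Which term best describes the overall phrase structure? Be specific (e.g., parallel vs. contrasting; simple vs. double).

repeated phrase

Both phrases have the same opening (a) and the same cadence (half cadence): the second is a restatement, not a consequent, so this is a repeated phrase rather than a period.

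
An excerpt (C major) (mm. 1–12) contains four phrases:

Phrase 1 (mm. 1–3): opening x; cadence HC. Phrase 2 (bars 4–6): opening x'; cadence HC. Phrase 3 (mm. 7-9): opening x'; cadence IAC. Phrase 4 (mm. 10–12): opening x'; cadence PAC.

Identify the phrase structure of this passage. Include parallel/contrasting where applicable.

parallel double period

Four phrases in two halves: the first half (mm. 1-6) ends with a half cadence, the second (measures 7–12) with a perfect authentic cadence — a large antecedent–consequent pair, i.e. a double period.
Phrase 3 begins with the same material as phrase 1, making it parallel.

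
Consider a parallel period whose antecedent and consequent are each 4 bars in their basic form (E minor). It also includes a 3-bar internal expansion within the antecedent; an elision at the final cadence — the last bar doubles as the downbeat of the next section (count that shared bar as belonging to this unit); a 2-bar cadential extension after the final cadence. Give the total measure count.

13 measures

Basic parallel period: 4 + 4 = 8 bars.
8 (basic form) + 3 (internal expansion) + 2 (cadential extension) = 13.
The elision shares a bar with the next section but does not change this unit's count.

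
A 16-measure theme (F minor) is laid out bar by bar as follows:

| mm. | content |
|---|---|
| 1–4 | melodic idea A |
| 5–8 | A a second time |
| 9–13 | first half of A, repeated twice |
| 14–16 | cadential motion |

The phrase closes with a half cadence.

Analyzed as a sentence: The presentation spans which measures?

The presentation of a sentence is the basic idea (mm. 1–4) plus its repetition (measures 5–8); the presentation is therefore bars 1-8.

measures 1–8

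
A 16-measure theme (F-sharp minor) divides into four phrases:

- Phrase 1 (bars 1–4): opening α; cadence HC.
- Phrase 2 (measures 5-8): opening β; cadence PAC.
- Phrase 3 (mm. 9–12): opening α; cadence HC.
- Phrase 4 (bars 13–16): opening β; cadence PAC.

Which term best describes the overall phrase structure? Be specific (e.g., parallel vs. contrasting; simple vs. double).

repeated period

The cadence pattern HC–PAC–HC–PAC is weak–strong twice, and phrases 3–4 restate phrases 1–2: a period heard twice, not a double period (which would end weakly at phrase 2).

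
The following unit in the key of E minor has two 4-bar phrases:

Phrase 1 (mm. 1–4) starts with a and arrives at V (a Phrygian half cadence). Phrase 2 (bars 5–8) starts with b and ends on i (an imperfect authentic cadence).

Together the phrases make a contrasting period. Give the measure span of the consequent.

measures 5–8

The phrase ending with the weaker cadence (Phrygian half cadence) is the antecedent; the one ending more conclusively (imperfect authentic cadence) is the consequent. The consequent is measures 5–8.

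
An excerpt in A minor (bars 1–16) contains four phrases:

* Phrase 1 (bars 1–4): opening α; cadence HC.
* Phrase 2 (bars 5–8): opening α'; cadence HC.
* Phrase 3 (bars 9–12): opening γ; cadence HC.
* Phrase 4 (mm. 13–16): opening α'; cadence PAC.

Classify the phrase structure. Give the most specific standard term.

Four phrases in two halves: the first half (bars 1–8) ends with a half cadence, the second (bars 9-16) with a perfect authentic cadence — a large antecedent–consequent pair, i.e. a double period.
Phrase 3 begins with different material from phrase 1, making it contrasting.

contrasting double period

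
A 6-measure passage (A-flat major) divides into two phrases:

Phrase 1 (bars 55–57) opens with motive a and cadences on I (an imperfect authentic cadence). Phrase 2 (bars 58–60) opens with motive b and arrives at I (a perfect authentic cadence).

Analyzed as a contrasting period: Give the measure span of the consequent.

measures 58–60

The antecedent is the phrase ending with the weaker cadence (imperfect authentic cadence, phrase 1) and the consequent the one ending more conclusively (perfect authentic cadence, phrase 2); the consequent is mm. 58-60.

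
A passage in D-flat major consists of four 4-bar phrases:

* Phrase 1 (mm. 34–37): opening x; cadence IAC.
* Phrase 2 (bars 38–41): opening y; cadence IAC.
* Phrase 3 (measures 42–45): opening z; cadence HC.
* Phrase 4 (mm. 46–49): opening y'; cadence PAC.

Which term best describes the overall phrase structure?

Four phrases in two halves: the first half (mm. 34–41) ends with an imperfect authentic cadence, the second (mm. 42–49) with a perfect authentic cadence — a large antecedent–consequent pair, i.e. a double period.
Phrase 3 begins with different material from phrase 1, making it contrasting.

contrasting double period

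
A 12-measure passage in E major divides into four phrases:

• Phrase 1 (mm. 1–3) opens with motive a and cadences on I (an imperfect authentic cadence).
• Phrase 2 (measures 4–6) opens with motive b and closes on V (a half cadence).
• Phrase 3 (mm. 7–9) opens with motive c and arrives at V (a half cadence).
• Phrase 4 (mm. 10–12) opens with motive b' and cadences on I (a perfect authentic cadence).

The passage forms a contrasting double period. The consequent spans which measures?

measures 7–12

In a double period the four phrases pair into a large antecedent (phrases 1–2, ending half cadence) and a large consequent (phrases 3–4, ending perfect authentic cadence). The consequent spans mm. 7-12.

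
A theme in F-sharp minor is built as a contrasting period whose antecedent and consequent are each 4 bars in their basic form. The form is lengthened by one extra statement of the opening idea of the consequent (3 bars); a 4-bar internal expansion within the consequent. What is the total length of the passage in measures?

Basic contrasting period: 4 + 4 = 8 bars.
8 (basic form) + 3 (extra statement) + 4 (internal expansion) = 15.

15 measures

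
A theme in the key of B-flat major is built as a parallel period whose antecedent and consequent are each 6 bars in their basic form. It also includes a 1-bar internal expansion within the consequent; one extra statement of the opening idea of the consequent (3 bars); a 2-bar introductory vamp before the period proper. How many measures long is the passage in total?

Basic parallel period: 6 + 6 = 12 bars.
12 (basic form) + 1 (internal expansion) + 3 (extra statement) + 2 (introduction) = 18.

18 measures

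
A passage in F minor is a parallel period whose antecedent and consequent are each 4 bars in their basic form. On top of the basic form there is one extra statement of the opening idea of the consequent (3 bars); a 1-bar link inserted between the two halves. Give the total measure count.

12 measures

Basic parallel period: 4 + 4 = 8 bars.
8 (basic form) + 3 (extra statement) + 1 (link) = 12.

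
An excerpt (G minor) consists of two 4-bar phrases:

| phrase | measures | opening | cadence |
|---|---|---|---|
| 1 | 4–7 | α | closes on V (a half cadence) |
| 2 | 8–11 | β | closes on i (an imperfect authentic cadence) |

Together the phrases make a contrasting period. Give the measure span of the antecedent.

The phrase ending with the weaker cadence (half cadence) is the antecedent; the one ending more conclusively (imperfect authentic cadence) is the consequent. The antecedent is measures 4–7.

measures 4–7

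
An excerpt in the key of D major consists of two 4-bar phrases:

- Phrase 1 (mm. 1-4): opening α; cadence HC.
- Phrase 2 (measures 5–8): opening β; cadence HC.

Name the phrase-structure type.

The second phrase closes with a half cadence, which is not stronger than the first phrase's half cadence; without a weak→strong cadential pair there is no antecedent–consequent relationship, so this is a phrase group rather than a period.

phrase group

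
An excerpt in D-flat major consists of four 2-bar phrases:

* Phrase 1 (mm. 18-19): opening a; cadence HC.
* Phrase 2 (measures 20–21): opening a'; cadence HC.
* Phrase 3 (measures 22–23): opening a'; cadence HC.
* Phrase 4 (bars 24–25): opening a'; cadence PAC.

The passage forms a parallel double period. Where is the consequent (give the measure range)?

measures 22–25

In a double period the four phrases pair into a large antecedent (phrases 1–2, ending half cadence) and a large consequent (phrases 3–4, ending perfect authentic cadence). The consequent spans bars 22-25.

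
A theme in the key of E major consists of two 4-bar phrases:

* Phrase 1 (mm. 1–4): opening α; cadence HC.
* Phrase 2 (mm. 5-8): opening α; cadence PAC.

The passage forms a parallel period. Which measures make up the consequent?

The antecedent is the phrase ending with the weaker cadence (half cadence, phrase 1) and the consequent the one ending more conclusively (perfect authentic cadence, phrase 2); the consequent is bars 5–8.

measures 5–8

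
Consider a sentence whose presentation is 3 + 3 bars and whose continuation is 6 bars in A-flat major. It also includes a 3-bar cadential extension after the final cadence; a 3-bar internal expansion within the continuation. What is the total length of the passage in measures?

18 measures

Basic sentence: 3 + 3 + 6 = 12 bars.
12 (basic form) + 3 (cadential extension) + 3 (internal expansion) = 18.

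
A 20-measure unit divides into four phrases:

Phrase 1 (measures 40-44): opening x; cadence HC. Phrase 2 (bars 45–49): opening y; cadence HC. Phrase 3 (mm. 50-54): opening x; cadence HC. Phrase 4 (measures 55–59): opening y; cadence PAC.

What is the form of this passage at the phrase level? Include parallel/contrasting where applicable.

Four phrases in two halves: the first half (measures 40-49) ends with a half cadence, the second (mm. 50–59) with a perfect authentic cadence — a large antecedent–consequent pair, i.e. a double period.
Phrase 3 begins with the same material as phrase 1, making it parallel.

parallel double period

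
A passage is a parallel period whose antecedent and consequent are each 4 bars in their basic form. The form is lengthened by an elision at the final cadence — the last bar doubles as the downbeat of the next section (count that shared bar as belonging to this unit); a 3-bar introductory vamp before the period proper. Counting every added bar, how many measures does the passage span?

11 measures

Basic parallel period: 4 + 4 = 8 bars.
8 (basic form) + 3 (introduction) = 11.
The elision shares a bar with the next section but does not change this unit's count.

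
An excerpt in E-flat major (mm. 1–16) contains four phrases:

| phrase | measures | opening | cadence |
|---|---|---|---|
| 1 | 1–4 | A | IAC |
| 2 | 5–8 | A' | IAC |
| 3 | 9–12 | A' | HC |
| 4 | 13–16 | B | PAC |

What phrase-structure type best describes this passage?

Four phrases in two halves: the first half (bars 1–8) ends with an imperfect authentic cadence, the second (mm. 9-16) with a perfect authentic cadence — a large antecedent–consequent pair, i.e. a double period.
Phrase 3 begins with the same material as phrase 1, making it parallel.

parallel double period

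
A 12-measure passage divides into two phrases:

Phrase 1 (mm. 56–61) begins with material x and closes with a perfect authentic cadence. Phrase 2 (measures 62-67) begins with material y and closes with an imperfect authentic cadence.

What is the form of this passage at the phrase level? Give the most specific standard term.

phrase group

The second phrase closes with an imperfect authentic cadence, which is not stronger than the first phrase's perfect authentic cadence; without a weak→strong cadential pair there is no antecedent–consequent relationship, so this is a phrase group rather than a period.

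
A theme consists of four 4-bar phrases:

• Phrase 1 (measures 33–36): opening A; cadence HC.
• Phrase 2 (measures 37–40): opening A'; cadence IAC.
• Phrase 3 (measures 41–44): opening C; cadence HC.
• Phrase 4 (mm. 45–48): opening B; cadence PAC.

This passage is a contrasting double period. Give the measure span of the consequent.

In a double period the four phrases pair into a large antecedent (phrases 1–2, ending imperfect authentic cadence) and a large consequent (phrases 3–4, ending perfect authentic cadence). The consequent spans measures 41–48.

measures 41–48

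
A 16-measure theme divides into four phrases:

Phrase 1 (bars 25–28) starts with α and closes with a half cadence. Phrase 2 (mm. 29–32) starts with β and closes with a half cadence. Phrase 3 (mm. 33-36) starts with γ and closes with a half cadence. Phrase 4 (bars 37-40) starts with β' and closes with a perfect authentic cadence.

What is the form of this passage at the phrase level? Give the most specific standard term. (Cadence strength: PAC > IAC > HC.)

contrasting double period

Four phrases in two halves: the first half (measures 25–32) ends with a half cadence, the second (mm. 33-40) with a perfect authentic cadence — a large antecedent–consequent pair, i.e. a double period.
Phrase 3 begins with different material from phrase 1, making it contrasting.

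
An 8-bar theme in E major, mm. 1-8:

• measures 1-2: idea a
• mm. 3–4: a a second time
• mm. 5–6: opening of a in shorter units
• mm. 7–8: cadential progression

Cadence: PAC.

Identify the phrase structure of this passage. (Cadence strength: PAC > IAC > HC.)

Basic idea (bars 1–2) + its repetition (measures 3–4) form the presentation; fragmentation and cadence (mm. 5–8) form the continuation — the 8-bar whole is a sentence.

sentence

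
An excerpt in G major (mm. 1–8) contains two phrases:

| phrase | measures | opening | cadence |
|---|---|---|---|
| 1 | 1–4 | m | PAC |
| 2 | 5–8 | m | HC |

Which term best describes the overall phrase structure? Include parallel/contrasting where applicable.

phrase group

The second phrase closes with a half cadence, which is not stronger than the first phrase's perfect authentic cadence; without a weak→strong cadential pair there is no antecedent–consequent relationship, so this is a phrase group rather than a period.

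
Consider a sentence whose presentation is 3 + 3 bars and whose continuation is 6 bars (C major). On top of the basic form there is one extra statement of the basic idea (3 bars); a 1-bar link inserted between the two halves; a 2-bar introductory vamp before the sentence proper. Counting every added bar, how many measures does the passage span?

18 measures

Basic sentence: 3 + 3 + 6 = 12 bars.
12 (basic form) + 3 (extra statement) + 1 (link) + 2 (introduction) = 18.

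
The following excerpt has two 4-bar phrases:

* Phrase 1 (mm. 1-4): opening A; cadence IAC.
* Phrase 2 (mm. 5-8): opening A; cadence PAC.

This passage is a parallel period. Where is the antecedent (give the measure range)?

The antecedent is the phrase ending with the weaker cadence (imperfect authentic cadence, phrase 1) and the consequent the one ending more conclusively (perfect authentic cadence, phrase 2); the antecedent is mm. 1-4.

measures 1–4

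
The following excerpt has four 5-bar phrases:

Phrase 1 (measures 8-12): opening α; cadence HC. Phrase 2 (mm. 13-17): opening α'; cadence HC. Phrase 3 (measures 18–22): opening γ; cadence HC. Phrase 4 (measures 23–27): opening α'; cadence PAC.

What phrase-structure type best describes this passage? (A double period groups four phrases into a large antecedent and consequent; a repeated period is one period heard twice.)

Four phrases in two halves: the first half (mm. 8-17) ends with a half cadence, the second (measures 18–27) with a perfect authentic cadence — a large antecedent–consequent pair, i.e. a double period.
Phrase 3 begins with different material from phrase 1, making it contrasting.

contrasting double period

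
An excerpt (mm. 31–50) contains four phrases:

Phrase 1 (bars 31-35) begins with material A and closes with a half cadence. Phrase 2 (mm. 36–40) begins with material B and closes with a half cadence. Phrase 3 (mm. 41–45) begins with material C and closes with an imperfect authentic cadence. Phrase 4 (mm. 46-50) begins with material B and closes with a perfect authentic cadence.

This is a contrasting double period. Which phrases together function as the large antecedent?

In a double period the first pair of phrases (ending half cadence) is the large antecedent and the second pair (ending perfect authentic cadence) is the large consequent; the antecedent is phrases 1 and 2.

phrases 1 and 2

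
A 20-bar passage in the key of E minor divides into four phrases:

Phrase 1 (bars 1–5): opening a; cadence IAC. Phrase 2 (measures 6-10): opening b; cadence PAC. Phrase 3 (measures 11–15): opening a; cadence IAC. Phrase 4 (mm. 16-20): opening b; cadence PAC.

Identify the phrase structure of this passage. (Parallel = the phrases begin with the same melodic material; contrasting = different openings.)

The cadence pattern IAC–PAC–IAC–PAC is weak–strong twice, and phrases 3–4 restate phrases 1–2: a period heard twice, not a double period (which would end weakly at phrase 2).

repeated period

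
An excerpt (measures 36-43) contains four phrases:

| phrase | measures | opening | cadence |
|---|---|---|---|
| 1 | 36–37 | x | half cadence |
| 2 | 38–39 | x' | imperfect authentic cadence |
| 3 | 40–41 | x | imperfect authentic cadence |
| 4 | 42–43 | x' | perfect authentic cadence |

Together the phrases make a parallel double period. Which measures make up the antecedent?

In a double period the first pair of phrases (ending imperfect authentic cadence) is the large antecedent and the second pair (ending perfect authentic cadence) is the large consequent; the antecedent is measures 36–39.

measures 36–39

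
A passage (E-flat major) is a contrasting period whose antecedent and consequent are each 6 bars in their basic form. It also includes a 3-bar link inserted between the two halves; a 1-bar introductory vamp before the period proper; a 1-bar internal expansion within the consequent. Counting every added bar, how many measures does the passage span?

17 measures

Basic contrasting period: 6 + 6 = 12 bars.
12 (basic form) + 3 (link) + 1 (introduction) + 1 (internal expansion) = 17.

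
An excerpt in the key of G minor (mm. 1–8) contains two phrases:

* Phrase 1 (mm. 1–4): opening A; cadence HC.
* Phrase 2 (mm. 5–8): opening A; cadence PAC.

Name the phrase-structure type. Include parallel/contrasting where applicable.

parallel period

Phrase 1 ends with a half cadence (weaker) and phrase 2 with a perfect authentic cadence (stronger): antecedent + consequent = a period.
The two phrases open with the same material (A / A), so the period is parallel.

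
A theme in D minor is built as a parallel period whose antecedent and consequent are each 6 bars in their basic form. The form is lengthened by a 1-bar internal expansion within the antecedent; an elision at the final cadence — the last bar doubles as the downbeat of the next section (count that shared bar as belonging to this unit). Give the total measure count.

13 measures

Basic parallel period: 6 + 6 = 12 bars.
12 (basic form) + 1 (internal expansion) = 13.
The elision shares a bar with the next section but does not change this unit's count.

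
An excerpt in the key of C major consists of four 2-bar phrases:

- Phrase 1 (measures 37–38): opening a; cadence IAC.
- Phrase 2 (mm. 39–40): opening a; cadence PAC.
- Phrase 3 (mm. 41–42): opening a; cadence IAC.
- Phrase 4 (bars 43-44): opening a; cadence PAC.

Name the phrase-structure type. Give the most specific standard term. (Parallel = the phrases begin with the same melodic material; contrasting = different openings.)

The cadence pattern IAC–PAC–IAC–PAC is weak–strong twice, and phrases 3–4 restate phrases 1–2: a period heard twice, not a double period (which would end weakly at phrase 2).

repeated period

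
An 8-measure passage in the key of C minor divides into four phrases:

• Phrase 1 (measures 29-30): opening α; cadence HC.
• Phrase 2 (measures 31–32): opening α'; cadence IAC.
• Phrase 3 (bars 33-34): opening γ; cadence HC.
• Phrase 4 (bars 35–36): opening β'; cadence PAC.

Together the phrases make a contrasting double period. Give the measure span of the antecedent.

In a double period the first pair of phrases (ending imperfect authentic cadence) is the large antecedent and the second pair (ending perfect authentic cadence) is the large consequent; the antecedent is measures 29–32.

measures 29–32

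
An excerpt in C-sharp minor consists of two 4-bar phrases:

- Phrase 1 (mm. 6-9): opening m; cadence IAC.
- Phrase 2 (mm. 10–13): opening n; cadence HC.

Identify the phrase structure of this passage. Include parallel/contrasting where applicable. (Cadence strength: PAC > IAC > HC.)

phrase group

The second phrase closes with a half cadence, which is not stronger than the first phrase's imperfect authentic cadence; without a weak→strong cadential pair there is no antecedent–consequent relationship, so this is a phrase group rather than a period.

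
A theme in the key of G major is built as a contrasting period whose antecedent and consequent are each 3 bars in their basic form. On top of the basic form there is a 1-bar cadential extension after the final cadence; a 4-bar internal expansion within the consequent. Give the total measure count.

Basic contrasting period: 3 + 3 = 6 bars.
6 (basic form) + 1 (cadential extension) + 4 (internal expansion) = 11.

11 measures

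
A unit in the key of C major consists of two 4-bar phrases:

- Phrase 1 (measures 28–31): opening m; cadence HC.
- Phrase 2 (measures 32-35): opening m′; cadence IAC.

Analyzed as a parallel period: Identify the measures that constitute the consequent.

measures 32–35

The antecedent is the phrase ending with the weaker cadence (half cadence, phrase 1) and the consequent the one ending more conclusively (imperfect authentic cadence, phrase 2); the consequent is mm. 32–35.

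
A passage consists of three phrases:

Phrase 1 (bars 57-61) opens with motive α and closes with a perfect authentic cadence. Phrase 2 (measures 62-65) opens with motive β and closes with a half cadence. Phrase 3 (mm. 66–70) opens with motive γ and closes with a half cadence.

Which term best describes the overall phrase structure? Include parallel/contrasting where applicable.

phrase group

The final phrase closes with a half cadence, which is not stronger than the preceding half cadence; the 3 phrases lack an overall antecedent–consequent design and so form a phrase group.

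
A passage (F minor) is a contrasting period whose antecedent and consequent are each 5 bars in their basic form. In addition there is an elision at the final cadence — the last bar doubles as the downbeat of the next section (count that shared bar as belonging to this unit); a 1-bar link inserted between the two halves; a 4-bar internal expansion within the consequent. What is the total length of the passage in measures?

Basic contrasting period: 5 + 5 = 10 bars.
10 (basic form) + 1 (link) + 4 (internal expansion) = 15.
The elision shares a bar with the next section but does not change this unit's count.

15 measures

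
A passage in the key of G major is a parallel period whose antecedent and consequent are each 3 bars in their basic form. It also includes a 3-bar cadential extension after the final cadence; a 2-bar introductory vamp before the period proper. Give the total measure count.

Basic parallel period: 3 + 3 = 6 bars.
6 (basic form) + 3 (cadential extension) + 2 (introduction) = 11.

11 measures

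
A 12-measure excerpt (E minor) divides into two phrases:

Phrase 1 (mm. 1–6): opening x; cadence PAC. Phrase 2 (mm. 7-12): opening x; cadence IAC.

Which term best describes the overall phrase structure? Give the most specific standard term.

The second phrase closes with an imperfect authentic cadence, which is not stronger than the first phrase's perfect authentic cadence; without a weak→strong cadential pair there is no antecedent–consequent relationship, so this is a phrase group rather than a period.

phrase group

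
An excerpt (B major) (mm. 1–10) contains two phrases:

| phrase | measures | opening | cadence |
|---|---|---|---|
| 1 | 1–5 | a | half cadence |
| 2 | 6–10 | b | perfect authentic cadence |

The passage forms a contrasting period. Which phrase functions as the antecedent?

The phrase ending with the weaker cadence (half cadence) is the antecedent; the one ending more conclusively (perfect authentic cadence) is the consequent. The antecedent is phrase 1.

phrase 1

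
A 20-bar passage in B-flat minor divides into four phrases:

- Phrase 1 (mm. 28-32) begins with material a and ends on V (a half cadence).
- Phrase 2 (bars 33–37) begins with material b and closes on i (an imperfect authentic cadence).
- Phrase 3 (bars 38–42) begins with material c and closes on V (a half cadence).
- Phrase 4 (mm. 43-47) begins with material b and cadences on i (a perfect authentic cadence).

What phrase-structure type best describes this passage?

Four phrases in two halves: the first half (bars 28-37) ends with an imperfect authentic cadence, the second (bars 38–47) with a perfect authentic cadence — a large antecedent–consequent pair, i.e. a double period.
Phrase 3 begins with different material from phrase 1, making it contrasting.

contrasting double period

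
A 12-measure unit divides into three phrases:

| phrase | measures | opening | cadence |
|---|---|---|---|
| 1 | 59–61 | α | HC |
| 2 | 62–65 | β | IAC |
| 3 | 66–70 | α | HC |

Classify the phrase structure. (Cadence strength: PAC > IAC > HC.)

phrase group

The final phrase closes with a half cadence, which is not stronger than the preceding imperfect authentic cadence; the 3 phrases lack an overall antecedent–consequent design and so form a phrase group.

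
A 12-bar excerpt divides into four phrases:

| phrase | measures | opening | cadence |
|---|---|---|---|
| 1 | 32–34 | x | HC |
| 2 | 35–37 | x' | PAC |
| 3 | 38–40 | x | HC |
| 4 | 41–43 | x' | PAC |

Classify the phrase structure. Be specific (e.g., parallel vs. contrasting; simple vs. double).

repeated period

The cadence pattern HC–PAC–HC–PAC is weak–strong twice, and phrases 3–4 restate phrases 1–2: a period heard twice, not a double period (which would end weakly at phrase 2).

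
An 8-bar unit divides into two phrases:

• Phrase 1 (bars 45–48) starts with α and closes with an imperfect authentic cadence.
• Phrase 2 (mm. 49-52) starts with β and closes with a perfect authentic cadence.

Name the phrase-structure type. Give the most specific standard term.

contrasting period

Phrase 1 ends with an imperfect authentic cadence (weaker) and phrase 2 with a perfect authentic cadence (stronger): antecedent + consequent = a period.
The two phrases open with different material (α / β), so the period is contrasting.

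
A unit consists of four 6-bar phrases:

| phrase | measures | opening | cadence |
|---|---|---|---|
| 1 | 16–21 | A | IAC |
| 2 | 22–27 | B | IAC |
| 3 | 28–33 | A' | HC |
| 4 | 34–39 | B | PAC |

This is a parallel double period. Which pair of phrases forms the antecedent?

phrases 1 and 2

In a double period the first pair of phrases (ending imperfect authentic cadence) is the large antecedent and the second pair (ending perfect authentic cadence) is the large consequent; the antecedent is phrases 1 and 2.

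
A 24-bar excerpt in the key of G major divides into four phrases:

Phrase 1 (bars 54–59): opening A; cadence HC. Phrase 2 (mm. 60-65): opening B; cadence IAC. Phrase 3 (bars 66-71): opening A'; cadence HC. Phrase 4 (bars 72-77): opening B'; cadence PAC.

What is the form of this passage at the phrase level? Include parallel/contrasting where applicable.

parallel double period

Four phrases in two halves: the first half (bars 54–65) ends with an imperfect authentic cadence, the second (mm. 66-77) with a perfect authentic cadence — a large antecedent–consequent pair, i.e. a double period.
Phrase 3 begins with the same material as phrase 1, making it parallel.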